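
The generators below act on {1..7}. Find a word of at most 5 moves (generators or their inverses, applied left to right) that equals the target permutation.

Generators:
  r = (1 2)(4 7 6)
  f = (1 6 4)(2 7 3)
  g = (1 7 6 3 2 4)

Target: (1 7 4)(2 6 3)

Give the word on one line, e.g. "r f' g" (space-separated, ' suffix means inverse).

f g r f'

  after f: (1 6 4)(2 7 3)
  after g: (1 3 4 7 2 6)
  after r: (1 3 7)(2 4 6)
  after f': (1 7 4)(2 6 3)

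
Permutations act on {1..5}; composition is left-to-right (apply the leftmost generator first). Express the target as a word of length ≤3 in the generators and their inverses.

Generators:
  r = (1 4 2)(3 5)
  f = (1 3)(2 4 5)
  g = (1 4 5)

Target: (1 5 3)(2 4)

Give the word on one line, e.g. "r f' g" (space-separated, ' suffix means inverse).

g f

  after g: (1 4 5)
  after f: (1 5 3)(2 4)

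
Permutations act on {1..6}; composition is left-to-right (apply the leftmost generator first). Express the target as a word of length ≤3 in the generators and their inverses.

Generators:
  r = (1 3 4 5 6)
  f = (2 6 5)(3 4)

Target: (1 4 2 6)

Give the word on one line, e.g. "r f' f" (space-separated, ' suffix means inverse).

  after r: (1 3 4 5 6)
  after f: (1 4 2 6)

r f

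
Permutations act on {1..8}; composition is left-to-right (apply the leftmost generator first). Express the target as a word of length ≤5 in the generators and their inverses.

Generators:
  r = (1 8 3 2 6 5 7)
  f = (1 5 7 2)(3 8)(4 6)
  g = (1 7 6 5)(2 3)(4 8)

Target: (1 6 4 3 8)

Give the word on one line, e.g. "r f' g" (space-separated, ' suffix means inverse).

r g g g f

  after r: (1 8 3 2 6 5 7)
  after g: (1 4 8 2 5 6)
  after g: (1 8 3 2)(6 7)
  after g: (1 4 8 2 7 5)
  after f: (1 6 4 3 8)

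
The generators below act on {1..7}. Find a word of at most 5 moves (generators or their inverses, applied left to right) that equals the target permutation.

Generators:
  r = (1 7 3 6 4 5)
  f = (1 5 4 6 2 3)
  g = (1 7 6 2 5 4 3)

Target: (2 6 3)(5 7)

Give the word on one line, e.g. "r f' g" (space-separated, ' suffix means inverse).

  after g': (1 3 4 5 2 6 7)
  after f: (3 6 7 5)
  after r': (1 5 7 4 6)
  after f': (2 6 3)(5 7)

g' f r' f'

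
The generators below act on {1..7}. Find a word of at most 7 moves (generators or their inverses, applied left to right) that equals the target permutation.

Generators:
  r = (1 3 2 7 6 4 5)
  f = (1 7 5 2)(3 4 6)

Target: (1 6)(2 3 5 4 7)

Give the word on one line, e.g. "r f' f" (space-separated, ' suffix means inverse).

  after f: (1 7 5 2)(3 4 6)
  after r': (1 2 5 3 6)(4 7)
  after f: (4 5)(6 7)
  after f: (1 7 3 4 2)(5 6)
  after r: (1 6)(2 3 5 4 7)

f r' f f r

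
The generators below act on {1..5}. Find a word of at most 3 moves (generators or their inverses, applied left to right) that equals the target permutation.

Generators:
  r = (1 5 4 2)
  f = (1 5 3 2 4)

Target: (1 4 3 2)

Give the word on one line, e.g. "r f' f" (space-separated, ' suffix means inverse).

r' f

  after r': (1 2 4 5)
  after f: (1 4 3 2)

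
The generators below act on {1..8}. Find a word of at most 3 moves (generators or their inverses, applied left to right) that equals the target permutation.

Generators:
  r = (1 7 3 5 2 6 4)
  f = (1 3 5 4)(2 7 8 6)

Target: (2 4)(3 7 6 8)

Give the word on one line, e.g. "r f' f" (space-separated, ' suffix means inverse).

  after f': (1 4 5 3)(2 6 8 7)
  after r: (2 4)(3 7 6 8)

f' r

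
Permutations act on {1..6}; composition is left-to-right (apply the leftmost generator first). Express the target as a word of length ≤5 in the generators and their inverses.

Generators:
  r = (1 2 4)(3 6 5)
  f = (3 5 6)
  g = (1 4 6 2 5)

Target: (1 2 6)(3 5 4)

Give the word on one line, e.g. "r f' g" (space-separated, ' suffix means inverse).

  after g: (1 4 6 2 5)
  after r: (2 3 6 4 5)
  after r: (1 2 6)(3 5 4)

g r r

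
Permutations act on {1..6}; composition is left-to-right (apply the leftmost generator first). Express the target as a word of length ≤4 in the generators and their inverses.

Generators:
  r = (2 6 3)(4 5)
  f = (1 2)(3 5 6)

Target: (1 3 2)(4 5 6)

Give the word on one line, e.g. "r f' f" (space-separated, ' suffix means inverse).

f' r'

  after f': (1 2)(3 6 5)
  after r': (1 3 2)(4 5 6)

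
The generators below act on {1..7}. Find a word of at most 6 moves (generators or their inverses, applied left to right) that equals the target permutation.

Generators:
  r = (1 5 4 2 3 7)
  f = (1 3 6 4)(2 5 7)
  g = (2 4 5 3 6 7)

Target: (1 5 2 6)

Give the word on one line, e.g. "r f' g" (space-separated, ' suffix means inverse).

  after r: (1 5 4 2 3 7)
  after f: (1 7 3 2 6 4 5)
  after g: (1 2 7 6 5)(3 4)
  after r': (1 4 2 3 5 7 6)
  after g: (1 5 2 6)

r f g r' g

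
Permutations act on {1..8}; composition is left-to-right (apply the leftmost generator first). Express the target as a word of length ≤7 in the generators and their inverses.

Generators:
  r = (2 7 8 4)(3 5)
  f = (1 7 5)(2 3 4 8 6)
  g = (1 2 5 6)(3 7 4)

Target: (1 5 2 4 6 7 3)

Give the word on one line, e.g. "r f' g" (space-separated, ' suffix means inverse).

  after r': (2 4 8 7)(3 5)
  after f': (1 5 2 3 7 6 8)
  after g': (1 2 4 7 5)(6 8)
  after f': (1 6 4)(2 3)
  after g': (1 5 2 4 6 7 3)

r' f' g' f' g'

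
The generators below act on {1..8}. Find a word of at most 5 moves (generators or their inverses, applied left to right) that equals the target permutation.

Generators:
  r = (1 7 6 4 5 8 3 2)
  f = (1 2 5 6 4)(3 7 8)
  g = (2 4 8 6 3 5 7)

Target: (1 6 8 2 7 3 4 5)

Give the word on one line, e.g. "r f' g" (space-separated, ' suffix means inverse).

f g g r' f

  after f: (1 2 5 6 4)(3 7 8)
  after g: (1 4)(2 7 6 8 5 3)
  after g: (1 8 7 3 4)
  after r': (1 5 4 2 3 6 7 8)
  after f: (1 6 8 2 7 3 4 5)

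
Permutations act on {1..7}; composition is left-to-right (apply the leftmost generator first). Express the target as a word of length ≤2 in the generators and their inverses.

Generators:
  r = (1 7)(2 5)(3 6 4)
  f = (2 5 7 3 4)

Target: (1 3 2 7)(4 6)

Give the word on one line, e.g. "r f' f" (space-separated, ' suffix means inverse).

  after r': (1 7)(2 5)(3 4 6)
  after f: (1 3 2 7)(4 6)

r' f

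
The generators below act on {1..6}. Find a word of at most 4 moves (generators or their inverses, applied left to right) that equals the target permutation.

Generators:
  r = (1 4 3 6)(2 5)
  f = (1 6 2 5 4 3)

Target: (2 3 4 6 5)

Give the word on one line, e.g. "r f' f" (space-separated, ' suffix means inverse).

  after f': (1 3 4 5 2 6)
  after r: (1 6 4 2)
  after f': (2 3 4 6 5)

f' r f'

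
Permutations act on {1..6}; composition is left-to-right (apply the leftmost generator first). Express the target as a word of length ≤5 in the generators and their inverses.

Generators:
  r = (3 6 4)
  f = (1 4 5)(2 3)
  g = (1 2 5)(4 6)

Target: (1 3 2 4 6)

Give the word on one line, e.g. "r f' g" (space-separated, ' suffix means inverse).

  after r': (3 4 6)
  after f: (1 4 6 2 3 5)
  after r: (1 3 5)(2 6)
  after g': (1 3 2 4 6)

r' f r g'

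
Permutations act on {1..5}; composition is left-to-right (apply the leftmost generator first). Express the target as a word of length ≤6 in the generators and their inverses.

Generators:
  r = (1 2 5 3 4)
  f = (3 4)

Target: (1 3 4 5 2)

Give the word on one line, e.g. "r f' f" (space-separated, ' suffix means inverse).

  after f': (3 4)
  after r': (1 4 5 2)
  after f: (1 3 4 5 2)
  after f: (1 4 5 2)
  after f: (1 3 4 5 2)

f' r' f f f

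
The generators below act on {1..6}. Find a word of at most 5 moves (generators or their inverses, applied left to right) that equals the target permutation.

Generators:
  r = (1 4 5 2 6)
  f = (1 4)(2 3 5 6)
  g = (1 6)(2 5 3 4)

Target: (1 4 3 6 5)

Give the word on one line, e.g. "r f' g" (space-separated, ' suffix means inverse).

  after g': (1 6)(2 4 3 5)
  after r: (2 5 6 4 3)
  after r: (1 4 3 6 5)

g' r r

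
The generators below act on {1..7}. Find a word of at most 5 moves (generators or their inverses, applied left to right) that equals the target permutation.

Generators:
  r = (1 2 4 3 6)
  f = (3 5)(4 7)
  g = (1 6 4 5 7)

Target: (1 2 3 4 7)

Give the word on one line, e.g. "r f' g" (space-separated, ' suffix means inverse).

  after r': (1 6 3 4 2)
  after g: (1 4 2 6 3 5 7)
  after r': (1 2 3 5 7 6 4)
  after g': (1 2 3 4 7)

r' g r' g'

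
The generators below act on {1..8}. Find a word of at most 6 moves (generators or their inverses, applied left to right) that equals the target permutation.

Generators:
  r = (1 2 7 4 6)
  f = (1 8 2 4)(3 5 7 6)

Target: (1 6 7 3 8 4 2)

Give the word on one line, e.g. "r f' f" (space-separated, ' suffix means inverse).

r' r' f' r f

  after r': (1 6 4 7 2)
  after r': (1 4 2 6 7)
  after f': (1 2 7 4 8)(3 6 5)
  after r: (1 7 6 5 3)(2 4 8)
  after f: (1 6 7 3 8 4 2)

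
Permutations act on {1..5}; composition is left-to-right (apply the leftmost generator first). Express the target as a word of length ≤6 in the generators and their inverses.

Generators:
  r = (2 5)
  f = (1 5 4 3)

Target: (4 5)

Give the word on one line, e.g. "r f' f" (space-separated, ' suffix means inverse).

  after r: (2 5)
  after f': (1 3 4 5 2)
  after r': (1 3 4 2)
  after f: (2 5 4)
  after r: (4 5)

r f' r' f r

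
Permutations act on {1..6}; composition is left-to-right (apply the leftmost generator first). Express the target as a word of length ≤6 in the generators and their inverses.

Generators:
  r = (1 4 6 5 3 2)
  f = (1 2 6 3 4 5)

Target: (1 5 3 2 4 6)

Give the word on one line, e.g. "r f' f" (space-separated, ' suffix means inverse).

  after f': (1 5 4 3 6 2)
  after r': (1 6 3 4 5)
  after f: (1 3 5 2 6 4)
  after f: (1 4 2 3)(5 6)
  after f: (1 5 3 2 4 6)

f' r' f f f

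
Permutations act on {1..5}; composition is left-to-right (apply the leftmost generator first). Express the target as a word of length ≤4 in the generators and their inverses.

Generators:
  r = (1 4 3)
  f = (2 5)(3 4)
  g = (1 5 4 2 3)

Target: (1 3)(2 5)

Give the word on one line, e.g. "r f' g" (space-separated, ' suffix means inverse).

  after r: (1 4 3)
  after f': (1 3)(2 5)

r f'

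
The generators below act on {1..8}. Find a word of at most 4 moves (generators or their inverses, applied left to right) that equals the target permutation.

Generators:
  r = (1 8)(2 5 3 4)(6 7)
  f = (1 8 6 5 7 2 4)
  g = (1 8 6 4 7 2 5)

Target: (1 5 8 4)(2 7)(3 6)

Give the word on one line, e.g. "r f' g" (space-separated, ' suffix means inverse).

f r g'

  after f: (1 8 6 5 7 2 4)
  after r: (3 4 8 7 5 6)
  after g': (1 5 8 4)(2 7)(3 6)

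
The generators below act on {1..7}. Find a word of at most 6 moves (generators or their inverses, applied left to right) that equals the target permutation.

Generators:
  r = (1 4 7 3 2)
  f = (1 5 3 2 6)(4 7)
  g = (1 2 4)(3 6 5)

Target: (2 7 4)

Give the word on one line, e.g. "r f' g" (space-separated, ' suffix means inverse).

g' f f r'

  after g': (1 4 2)(3 5 6)
  after f: (1 7 4 6 2 5)
  after f: (1 4)(2 3)
  after r': (2 7 4)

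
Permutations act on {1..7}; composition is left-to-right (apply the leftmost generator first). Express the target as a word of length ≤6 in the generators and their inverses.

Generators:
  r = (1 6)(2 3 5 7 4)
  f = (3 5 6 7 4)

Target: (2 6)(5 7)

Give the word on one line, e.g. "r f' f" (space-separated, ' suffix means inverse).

f r r f

  after f: (3 5 6 7 4)
  after r: (1 6 4 5)(2 3 7)
  after r: (2 5 6)(3 4 7)
  after f: (2 6)(5 7)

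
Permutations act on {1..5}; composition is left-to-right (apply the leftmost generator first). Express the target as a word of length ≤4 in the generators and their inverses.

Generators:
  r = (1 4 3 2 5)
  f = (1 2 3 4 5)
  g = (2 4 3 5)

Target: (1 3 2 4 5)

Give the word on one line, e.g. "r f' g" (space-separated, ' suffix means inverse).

  after f': (1 5 4 3 2)
  after g': (1 3 5 2)
  after g': (1 4 2)
  after r: (1 3 2 4 5)

f' g' g' r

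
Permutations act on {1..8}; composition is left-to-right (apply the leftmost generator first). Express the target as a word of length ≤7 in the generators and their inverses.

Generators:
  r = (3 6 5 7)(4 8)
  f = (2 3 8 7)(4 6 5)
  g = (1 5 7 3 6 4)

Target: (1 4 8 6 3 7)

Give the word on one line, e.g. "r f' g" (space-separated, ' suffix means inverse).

  after g': (1 4 6 3 7 5)
  after r: (1 8 4 5)
  after g': (1 8 6 3 7 5 4)
  after g': (1 8 3 5 6 7)
  after r: (1 4 8 6 3 7)

g' r g' g' r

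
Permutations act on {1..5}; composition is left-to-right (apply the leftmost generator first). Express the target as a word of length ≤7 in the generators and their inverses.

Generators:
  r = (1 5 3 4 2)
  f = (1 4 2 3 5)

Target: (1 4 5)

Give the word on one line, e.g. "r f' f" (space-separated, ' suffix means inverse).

r r f' r f

  after r: (1 5 3 4 2)
  after r: (1 3 2 5 4)
  after f': (1 2 3 4 5)
  after r: (2 4 3)
  after f: (1 4 5)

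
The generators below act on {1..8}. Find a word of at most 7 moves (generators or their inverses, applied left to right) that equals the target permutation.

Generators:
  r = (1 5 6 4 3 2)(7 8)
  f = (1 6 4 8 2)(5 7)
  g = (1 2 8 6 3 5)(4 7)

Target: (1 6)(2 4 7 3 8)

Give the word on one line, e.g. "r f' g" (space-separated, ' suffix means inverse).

  after r: (1 5 6 4 3 2)(7 8)
  after g: (3 8 4 5)(6 7)
  after r': (1 2 3 7 5 4)(6 8)
  after g': (2 6)(3 4 5 7)
  after f: (1 6)(2 4 7 3 8)

r g r' g' f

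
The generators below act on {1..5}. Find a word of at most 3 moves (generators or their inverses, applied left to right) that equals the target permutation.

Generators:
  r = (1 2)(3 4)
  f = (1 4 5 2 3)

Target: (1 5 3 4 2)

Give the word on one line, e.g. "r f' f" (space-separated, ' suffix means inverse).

  after f: (1 4 5 2 3)
  after f: (1 5 3 4 2)

f f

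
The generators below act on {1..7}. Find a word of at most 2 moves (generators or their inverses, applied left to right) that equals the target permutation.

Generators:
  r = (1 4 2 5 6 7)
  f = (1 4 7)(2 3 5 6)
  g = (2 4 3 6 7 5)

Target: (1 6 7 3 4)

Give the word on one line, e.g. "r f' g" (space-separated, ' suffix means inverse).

r' g'

  after r': (1 7 6 5 2 4)
  after g': (1 6 7 3 4)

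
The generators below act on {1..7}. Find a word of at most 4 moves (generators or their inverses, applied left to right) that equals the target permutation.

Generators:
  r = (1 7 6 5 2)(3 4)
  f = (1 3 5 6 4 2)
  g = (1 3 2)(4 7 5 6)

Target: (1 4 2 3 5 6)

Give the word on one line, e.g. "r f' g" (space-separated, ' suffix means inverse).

r f' g'

  after r: (1 7 6 5 2)(3 4)
  after f': (1 7 5 4)(3 6)
  after g': (1 4 2 3 5 6)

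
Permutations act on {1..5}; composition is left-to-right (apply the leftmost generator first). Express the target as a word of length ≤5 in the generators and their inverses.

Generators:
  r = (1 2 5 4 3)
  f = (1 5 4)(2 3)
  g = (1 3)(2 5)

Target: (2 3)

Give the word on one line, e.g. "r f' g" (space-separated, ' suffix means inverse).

  after f': (1 4 5)(2 3)
  after g: (1 4 2)(3 5)
  after g: (1 4 5)(2 3)
  after r: (1 3 5 2)
  after g': (2 3)

f' g g r g'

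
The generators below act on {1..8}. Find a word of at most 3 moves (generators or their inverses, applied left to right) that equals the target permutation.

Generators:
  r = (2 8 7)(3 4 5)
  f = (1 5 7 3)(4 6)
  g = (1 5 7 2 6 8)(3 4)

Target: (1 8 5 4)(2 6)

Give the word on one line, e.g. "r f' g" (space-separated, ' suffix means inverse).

r g'

  after r: (2 8 7)(3 4 5)
  after g': (1 8 5 4)(2 6)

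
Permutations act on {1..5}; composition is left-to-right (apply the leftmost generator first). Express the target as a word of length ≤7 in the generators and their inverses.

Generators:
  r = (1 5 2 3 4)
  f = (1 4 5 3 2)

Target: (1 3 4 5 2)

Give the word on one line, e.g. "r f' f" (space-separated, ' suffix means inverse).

r' f' r' f f

  after r': (1 4 3 2 5)
  after f': (2 4 5)
  after r': (1 4)(2 3)
  after f: (1 5 3)
  after f: (1 3 4 5 2)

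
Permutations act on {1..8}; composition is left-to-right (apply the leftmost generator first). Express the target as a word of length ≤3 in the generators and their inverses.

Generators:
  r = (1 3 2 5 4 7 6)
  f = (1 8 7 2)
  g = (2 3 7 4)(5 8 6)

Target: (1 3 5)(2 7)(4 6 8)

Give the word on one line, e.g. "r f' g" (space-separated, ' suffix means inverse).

g' r

  after g': (2 4 7 3)(5 6 8)
  after r: (1 3 5)(2 7)(4 6 8)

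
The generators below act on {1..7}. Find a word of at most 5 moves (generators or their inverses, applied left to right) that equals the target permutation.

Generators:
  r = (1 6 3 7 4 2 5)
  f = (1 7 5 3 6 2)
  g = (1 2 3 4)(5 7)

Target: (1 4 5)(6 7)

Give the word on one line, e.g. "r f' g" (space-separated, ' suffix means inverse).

g' r g g f

  after g': (1 4 3 2)(5 7)
  after r: (1 2 6 3 5 4 7)
  after g: (1 3 7 2 6 4 5)
  after g: (1 4 7 3 5 2 6)
  after f: (1 4 5)(6 7)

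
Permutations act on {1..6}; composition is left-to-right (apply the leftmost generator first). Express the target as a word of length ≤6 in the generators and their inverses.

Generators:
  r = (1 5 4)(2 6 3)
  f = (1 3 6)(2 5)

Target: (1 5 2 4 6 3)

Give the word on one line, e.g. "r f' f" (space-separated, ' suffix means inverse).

  after r': (1 4 5)(2 3 6)
  after f': (1 4 2)(5 6)
  after r': (1 5 2 4 3 6)
  after f': (1 2 4)
  after f': (1 5 2 4 6 3)

r' f' r' f' f'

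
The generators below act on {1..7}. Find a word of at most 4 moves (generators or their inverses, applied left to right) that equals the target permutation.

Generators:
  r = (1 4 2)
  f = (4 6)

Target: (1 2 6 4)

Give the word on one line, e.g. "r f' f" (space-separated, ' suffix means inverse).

  after r': (1 2 4)
  after f: (1 2 6 4)

r' f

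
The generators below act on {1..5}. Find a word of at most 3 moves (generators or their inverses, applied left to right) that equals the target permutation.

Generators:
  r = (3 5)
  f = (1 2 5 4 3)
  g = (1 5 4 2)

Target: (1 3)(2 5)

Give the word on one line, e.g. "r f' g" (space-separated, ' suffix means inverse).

g' f r

  after g': (1 2 4 5)
  after f: (1 5 2 3)
  after r: (1 3)(2 5)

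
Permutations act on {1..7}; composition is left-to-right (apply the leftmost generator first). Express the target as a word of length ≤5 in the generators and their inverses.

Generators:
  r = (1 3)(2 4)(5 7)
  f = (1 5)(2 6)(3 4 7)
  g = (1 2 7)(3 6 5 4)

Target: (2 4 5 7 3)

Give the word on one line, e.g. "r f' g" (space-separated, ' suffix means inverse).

  after f': (1 5)(2 6)(3 7 4)
  after g: (1 4 6 7 3)(2 5)
  after f': (1 3 5 6 4 2)
  after f': (1 7 4 6 3)(2 5)
  after g: (2 4 5 7 3)

f' g f' f' g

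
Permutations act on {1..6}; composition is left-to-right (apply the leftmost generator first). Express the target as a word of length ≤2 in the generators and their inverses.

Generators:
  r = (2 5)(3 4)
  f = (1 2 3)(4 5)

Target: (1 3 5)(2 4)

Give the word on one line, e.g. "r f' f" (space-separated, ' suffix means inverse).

  after r': (2 5)(3 4)
  after f': (1 3 5)(2 4)

r' f'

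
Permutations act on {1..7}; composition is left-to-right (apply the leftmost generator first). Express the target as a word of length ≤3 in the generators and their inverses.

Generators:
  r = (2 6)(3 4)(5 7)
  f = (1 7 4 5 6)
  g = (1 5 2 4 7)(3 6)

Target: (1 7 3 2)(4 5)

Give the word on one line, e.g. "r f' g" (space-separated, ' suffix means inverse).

  after g: (1 5 2 4 7)(3 6)
  after f': (1 4)(2 7 6 3 5)
  after g: (1 7 3 2)(4 5)

g f' g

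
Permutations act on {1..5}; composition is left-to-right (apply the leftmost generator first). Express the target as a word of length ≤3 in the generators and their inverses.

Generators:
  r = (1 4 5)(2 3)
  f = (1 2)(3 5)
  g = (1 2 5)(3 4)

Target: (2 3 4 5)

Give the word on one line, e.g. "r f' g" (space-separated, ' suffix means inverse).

g f

  after g: (1 2 5)(3 4)
  after f: (2 3 4 5)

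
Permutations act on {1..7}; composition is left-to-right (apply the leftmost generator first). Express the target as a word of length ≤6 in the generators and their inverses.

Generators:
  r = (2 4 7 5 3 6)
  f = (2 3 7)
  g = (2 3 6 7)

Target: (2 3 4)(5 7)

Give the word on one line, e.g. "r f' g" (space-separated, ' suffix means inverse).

  after g': (2 7 6 3)
  after g': (2 6)(3 7)
  after f: (2 6 3)
  after r: (3 4 7 5)
  after f: (2 3 4)(5 7)

g' g' f r f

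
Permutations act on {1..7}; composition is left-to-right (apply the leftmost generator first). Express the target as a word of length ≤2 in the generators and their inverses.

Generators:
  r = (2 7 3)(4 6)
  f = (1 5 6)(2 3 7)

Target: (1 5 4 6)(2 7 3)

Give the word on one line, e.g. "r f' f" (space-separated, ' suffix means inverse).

  after f: (1 5 6)(2 3 7)
  after r': (1 5 4 6)(2 7 3)

f r'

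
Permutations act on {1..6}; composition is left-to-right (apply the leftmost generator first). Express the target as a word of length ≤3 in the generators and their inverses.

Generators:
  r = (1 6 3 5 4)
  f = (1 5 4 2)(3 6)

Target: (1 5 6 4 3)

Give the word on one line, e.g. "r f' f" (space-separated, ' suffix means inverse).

r r r

  after r: (1 6 3 5 4)
  after r: (1 3 4 6 5)
  after r: (1 5 6 4 3)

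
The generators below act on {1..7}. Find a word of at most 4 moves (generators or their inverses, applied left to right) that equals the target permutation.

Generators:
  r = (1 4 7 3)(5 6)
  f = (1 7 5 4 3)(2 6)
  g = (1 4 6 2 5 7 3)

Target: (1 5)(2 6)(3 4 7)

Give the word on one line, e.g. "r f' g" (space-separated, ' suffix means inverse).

  after f': (1 3 4 5 7)(2 6)
  after f': (1 4 7 3 5)
  after r: (1 7)(3 6 5 4)
  after g': (1 5)(2 6)(3 4 7)

f' f' r g'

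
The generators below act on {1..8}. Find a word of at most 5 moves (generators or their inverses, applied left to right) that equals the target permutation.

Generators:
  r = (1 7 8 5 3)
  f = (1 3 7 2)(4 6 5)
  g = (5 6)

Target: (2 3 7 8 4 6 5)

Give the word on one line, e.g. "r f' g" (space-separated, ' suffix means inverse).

r f' f'

  after r: (1 7 8 5 3)
  after f': (1 3 2 7 8 6 4 5)
  after f': (2 3 7 8 4 6 5)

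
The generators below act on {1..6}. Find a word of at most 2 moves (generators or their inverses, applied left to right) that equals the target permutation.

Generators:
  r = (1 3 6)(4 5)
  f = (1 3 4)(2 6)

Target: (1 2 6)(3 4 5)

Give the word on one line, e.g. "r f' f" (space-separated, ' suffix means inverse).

r' f'

  after r': (1 6 3)(4 5)
  after f': (1 2 6)(3 4 5)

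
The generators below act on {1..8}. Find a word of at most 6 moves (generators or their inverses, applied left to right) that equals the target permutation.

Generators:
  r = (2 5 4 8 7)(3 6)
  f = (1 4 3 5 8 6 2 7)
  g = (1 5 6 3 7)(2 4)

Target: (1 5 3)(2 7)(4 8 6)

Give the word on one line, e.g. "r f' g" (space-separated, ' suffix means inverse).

f g f' r f

  after f: (1 4 3 5 8 6 2 7)
  after g: (1 2)(3 6 4 7 5 8)
  after f': (1 6)(2 7 3 8 4)
  after r: (1 3 7 6)(4 5)
  after f: (1 5 3)(2 7)(4 8 6)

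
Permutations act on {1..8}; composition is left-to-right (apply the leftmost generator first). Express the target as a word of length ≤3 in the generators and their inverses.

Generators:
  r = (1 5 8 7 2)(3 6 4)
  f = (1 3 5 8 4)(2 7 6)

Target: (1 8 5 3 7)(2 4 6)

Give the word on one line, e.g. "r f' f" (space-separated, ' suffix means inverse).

  after f: (1 3 5 8 4)(2 7 6)
  after f: (1 5 4 3 8)(2 6 7)
  after r: (1 8 5 3 7)(2 4 6)

f f r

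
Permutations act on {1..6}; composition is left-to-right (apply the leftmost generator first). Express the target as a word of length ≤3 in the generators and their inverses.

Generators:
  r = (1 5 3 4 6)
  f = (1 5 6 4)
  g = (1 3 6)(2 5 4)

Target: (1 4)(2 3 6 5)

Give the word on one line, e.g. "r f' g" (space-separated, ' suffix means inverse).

  after g': (1 6 3)(2 4 5)
  after r': (1 4)(2 3 6 5)

g' r'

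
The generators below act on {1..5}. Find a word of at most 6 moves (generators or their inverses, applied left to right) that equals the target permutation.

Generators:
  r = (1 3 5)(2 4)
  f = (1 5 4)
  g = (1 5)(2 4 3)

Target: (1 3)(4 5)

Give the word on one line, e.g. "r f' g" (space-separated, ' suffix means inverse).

  after f': (1 4 5)
  after f': (1 5 4)
  after g: (2 4 5 3)
  after r: (1 3 4)
  after f: (1 3)(4 5)

f' f' g r f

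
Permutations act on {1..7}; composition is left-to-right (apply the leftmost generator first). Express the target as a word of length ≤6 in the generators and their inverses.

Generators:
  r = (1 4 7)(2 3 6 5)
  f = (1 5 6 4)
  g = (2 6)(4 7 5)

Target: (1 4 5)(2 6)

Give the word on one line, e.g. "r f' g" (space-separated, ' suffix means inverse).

r' f r g f'

  after r': (1 7 4)(2 5 6 3)
  after f: (1 7)(2 6 3)(4 5)
  after r: (2 5 7 4)
  after g: (2 4 6)
  after f': (1 4 5)(2 6)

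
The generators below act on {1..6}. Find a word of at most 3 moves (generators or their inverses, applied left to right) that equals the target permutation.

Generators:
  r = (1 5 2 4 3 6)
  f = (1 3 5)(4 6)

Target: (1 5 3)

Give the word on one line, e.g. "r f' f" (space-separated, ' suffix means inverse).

  after f: (1 3 5)(4 6)
  after f: (1 5 3)

f f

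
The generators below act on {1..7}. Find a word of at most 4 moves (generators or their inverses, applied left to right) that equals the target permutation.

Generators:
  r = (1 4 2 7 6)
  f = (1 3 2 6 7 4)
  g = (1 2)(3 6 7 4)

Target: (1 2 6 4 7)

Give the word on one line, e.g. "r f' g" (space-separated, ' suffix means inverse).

  after r: (1 4 2 7 6)
  after r: (1 2 6 4 7)

r r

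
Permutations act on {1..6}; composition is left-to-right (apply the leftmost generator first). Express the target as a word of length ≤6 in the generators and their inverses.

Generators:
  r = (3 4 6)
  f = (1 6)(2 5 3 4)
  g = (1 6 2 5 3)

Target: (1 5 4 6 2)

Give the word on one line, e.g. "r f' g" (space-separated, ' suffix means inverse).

r g' g' r'

  after r: (3 4 6)
  after g': (1 3 4)(2 6 5)
  after g': (1 5 6 2)(3 4)
  after r': (1 5 4 6 2)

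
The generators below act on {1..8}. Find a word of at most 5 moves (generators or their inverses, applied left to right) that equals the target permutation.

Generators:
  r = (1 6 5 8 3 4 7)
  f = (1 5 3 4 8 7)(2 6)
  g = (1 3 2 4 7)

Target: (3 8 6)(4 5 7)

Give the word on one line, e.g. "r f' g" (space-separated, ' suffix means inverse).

  after g': (1 7 4 2 3)
  after f': (1 8 4 6 2 5)(3 7)
  after r': (1 5 7 8 3 4)(2 6)
  after g: (1 5)(2 6 4 3 7 8)
  after f': (3 8 6)(4 5 7)

g' f' r' g f'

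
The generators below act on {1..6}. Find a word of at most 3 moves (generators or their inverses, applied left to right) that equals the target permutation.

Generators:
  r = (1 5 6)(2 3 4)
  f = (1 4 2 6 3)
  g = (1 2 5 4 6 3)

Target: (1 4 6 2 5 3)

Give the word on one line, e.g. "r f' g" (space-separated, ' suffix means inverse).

r' g'

  after r': (1 6 5)(2 4 3)
  after g': (1 4 6 2 5 3)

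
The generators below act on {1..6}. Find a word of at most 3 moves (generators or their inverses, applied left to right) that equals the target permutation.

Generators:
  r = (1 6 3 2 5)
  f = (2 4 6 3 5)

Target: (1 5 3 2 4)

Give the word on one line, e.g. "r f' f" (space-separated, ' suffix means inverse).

  after f: (2 4 6 3 5)
  after r': (1 5 3 2 4)

f r'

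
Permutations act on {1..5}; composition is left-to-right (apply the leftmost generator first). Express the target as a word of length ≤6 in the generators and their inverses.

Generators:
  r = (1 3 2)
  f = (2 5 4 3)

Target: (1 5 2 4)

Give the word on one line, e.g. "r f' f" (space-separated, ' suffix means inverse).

r f r' f' f'

  after r: (1 3 2)
  after f: (1 2)(3 5 4)
  after r': (1 3 5 4)
  after f': (1 4)(2 3)
  after f': (1 5 2 4)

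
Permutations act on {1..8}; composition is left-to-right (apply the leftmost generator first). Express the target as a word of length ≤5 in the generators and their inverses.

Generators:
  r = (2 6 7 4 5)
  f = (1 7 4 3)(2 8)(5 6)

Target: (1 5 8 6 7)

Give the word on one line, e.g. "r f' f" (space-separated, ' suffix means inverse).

f r' f'

  after f: (1 7 4 3)(2 8)(5 6)
  after r': (1 6 4 3)(2 8 5)
  after f': (1 5 8 6 7)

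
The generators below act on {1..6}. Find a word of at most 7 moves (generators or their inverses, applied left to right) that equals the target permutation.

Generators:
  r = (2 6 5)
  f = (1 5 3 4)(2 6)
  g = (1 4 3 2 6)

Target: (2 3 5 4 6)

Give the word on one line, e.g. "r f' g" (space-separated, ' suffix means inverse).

f r' g' f g

  after f: (1 5 3 4)(2 6)
  after r': (1 6 5 3 4)
  after g': (1 2 3)(4 6 5)
  after f: (1 6 3 5)(2 4)
  after g: (2 3 5 4 6)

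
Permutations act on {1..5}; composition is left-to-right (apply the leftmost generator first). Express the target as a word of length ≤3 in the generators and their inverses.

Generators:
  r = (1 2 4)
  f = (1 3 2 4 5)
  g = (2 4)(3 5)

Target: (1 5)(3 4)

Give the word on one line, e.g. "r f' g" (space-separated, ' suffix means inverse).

f g

  after f: (1 3 2 4 5)
  after g: (1 5)(3 4)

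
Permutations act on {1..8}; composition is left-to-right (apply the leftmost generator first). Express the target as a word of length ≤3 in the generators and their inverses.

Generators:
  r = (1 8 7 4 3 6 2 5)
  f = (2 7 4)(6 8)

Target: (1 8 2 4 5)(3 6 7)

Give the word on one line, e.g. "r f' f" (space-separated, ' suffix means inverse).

f r

  after f: (2 7 4)(6 8)
  after r: (1 8 2 4 5)(3 6 7)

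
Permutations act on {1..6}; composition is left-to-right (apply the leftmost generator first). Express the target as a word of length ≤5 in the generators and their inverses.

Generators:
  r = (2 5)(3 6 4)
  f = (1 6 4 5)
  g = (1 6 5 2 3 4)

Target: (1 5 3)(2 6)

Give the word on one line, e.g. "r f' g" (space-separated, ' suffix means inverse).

r f g

  after r: (2 5)(3 6 4)
  after f: (1 6 5 2)(3 4)
  after g: (1 5 3)(2 6)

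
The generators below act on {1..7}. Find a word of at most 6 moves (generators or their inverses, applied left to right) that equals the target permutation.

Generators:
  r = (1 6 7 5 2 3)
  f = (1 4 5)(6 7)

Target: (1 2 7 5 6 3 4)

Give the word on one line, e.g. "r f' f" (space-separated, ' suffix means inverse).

  after r': (1 3 2 5 7 6)
  after r': (1 2 7)(3 5 6)
  after f: (1 2 6 3)(4 5 7)
  after f: (1 2 7 5 6 3 4)

r' r' f f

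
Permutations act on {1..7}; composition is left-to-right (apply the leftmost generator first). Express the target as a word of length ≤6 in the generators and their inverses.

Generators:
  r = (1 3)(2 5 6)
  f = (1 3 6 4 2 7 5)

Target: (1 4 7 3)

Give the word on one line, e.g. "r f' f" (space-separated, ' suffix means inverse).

f' r' f' r' r'

  after f': (1 5 7 2 4 6 3)
  after r': (1 2 4 5 7 6)
  after f': (1 4 7 3)(2 6 5)
  after r': (1 4 7)(2 5 6)
  after r': (1 4 7 3)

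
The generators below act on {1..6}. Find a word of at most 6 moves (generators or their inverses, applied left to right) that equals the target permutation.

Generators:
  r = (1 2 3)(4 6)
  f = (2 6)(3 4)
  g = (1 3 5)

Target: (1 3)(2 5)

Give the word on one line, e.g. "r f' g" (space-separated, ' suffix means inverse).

g r' g' r

  after g: (1 3 5)
  after r': (1 2)(3 5)(4 6)
  after g': (1 2 5)(4 6)
  after r: (1 3)(2 5)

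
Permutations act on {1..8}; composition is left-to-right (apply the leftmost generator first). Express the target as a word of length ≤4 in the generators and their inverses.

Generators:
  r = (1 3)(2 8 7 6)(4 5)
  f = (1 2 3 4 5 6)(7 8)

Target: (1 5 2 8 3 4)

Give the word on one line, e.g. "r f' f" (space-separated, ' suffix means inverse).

f' f' r' f

  after f': (1 6 5 4 3 2)(7 8)
  after f': (1 5 3)(2 6 4)
  after r': (1 4 6 5)(2 7 8)
  after f: (1 5 2 8 3 4)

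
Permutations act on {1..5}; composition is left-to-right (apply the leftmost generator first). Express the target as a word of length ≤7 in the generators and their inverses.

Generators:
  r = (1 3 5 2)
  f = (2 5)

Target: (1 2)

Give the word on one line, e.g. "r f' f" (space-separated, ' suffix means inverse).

  after r': (1 2 5 3)
  after f: (1 5 3)
  after f: (1 2 5 3)
  after f: (1 5 3)
  after r: (1 2)

r' f f f r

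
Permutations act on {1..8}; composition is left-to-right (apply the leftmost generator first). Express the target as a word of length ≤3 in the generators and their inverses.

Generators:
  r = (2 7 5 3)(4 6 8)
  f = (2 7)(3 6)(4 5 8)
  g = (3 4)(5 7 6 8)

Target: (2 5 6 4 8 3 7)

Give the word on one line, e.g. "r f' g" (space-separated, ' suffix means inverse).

f g'

  after f: (2 7)(3 6)(4 5 8)
  after g': (2 5 6 4 8 3 7)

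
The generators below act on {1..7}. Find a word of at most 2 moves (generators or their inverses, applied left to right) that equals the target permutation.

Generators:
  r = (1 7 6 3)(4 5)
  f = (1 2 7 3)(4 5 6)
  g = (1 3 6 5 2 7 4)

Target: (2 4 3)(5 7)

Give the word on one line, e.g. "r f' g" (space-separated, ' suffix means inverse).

f' g'

  after f': (1 3 7 2)(4 6 5)
  after g': (2 4 3)(5 7)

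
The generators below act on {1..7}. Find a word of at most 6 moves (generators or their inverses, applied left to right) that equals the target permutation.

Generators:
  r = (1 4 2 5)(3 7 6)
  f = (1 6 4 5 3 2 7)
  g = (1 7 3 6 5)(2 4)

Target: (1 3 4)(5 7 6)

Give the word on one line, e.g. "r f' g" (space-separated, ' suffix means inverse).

  after f: (1 6 4 5 3 2 7)
  after r: (1 3 5 7 4)(2 6)
  after f: (1 2 4 6 7 5)
  after f: (1 7 3 2 5 6)
  after r': (1 3 4)(5 7 6)

f r f f r'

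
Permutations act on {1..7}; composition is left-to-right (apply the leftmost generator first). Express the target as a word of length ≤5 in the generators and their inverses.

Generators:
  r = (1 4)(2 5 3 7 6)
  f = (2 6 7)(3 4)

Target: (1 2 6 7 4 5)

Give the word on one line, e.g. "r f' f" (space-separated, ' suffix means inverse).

r' f' r' f' r'

  after r': (1 4)(2 6 7 3 5)
  after f': (1 3 5 7 4)
  after r': (1 5 3 2 6 7)
  after f': (1 5 4 3 7)
  after r': (1 2 6 7 4 5)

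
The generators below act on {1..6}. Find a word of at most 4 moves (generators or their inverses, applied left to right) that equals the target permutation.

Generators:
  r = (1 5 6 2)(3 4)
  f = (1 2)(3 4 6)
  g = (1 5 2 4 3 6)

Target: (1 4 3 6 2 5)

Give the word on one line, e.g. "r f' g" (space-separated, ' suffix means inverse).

r r f'

  after r: (1 5 6 2)(3 4)
  after r: (1 6)(2 5)
  after f': (1 4 3 6 2 5)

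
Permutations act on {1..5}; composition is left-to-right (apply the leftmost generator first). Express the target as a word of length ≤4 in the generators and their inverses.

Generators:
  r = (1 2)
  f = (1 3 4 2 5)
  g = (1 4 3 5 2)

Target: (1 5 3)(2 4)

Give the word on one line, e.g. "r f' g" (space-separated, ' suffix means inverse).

  after g: (1 4 3 5 2)
  after r: (1 4 3 5)
  after g: (1 3 2)(4 5)
  after g: (1 5 3)(2 4)

g r g g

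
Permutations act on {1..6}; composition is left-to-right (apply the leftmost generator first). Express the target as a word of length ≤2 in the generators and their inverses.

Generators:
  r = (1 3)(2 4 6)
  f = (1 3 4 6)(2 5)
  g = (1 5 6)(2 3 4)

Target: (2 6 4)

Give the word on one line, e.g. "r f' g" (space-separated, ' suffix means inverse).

r r

  after r: (1 3)(2 4 6)
  after r: (2 6 4)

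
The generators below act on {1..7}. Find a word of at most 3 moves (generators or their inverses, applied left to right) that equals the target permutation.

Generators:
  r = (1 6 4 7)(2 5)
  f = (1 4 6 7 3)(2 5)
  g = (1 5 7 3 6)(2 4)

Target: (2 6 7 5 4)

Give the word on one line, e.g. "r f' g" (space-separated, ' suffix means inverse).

  after g': (1 6 3 7 5)(2 4)
  after r: (1 4 5 6 3)(2 7)
  after f': (2 6 7 5 4)

g' r f'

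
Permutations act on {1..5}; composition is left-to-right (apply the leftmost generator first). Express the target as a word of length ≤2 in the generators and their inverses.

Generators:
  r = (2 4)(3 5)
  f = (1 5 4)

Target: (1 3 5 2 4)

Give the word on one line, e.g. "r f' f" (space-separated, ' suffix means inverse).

  after f: (1 5 4)
  after r': (1 3 5 2 4)

f r'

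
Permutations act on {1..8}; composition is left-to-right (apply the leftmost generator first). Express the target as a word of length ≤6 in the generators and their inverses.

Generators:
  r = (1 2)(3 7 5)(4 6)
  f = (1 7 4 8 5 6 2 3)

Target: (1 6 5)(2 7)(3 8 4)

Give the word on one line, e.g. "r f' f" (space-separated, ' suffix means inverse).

  after r': (1 2)(3 5 7)(4 6)
  after f': (1 6 7 2 3 8 4 5)
  after r': (1 4 7)(2 5)(3 8 6)
  after r': (1 6 5)(2 7)(3 8 4)

r' f' r' r'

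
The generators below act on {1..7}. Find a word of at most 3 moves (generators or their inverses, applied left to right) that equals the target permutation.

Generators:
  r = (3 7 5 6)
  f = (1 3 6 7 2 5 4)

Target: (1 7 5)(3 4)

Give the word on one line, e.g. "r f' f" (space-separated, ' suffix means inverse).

  after f: (1 3 6 7 2 5 4)
  after r': (1 6 3 5 4)(2 7)
  after f: (1 7 5)(3 4)

f r' f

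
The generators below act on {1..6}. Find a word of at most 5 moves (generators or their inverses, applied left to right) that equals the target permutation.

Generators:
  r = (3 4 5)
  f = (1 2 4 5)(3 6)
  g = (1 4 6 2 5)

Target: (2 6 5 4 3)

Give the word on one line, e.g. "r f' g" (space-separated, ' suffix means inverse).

  after g': (1 5 2 6 4)
  after f': (1 4 5)(2 3 6)
  after r: (1 5)(2 4 3 6)
  after g: (2 6 5 4 3)

g' f' r g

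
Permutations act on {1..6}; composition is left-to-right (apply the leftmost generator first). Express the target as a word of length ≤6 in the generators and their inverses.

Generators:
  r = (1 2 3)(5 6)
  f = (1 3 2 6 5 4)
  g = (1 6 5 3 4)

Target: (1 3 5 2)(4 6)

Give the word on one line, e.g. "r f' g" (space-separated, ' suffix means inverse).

  after f: (1 3 2 6 5 4)
  after g: (1 4 6 3 2 5)
  after r: (1 4 5 2 6)
  after g': (1 3 5 2)(4 6)

f g r g'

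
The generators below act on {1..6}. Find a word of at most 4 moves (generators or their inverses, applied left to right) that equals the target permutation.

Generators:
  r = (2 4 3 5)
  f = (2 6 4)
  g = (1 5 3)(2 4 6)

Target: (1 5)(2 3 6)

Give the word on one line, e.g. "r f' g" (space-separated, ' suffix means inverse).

  after r': (2 5 3 4)
  after g': (1 3 2)(4 6)
  after g': (1 5)(2 3 6)

r' g' g'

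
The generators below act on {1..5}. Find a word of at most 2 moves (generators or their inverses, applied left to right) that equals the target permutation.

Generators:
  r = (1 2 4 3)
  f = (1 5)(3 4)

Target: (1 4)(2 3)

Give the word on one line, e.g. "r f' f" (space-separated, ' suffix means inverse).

  after r': (1 3 4 2)
  after r': (1 4)(2 3)

r' r'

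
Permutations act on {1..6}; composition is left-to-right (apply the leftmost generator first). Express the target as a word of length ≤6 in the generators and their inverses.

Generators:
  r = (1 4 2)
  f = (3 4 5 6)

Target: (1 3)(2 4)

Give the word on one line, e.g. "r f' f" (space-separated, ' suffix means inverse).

f r f' r

  after f: (3 4 5 6)
  after r: (1 4 5 6 3 2)
  after f': (1 3 2)
  after r: (1 3)(2 4)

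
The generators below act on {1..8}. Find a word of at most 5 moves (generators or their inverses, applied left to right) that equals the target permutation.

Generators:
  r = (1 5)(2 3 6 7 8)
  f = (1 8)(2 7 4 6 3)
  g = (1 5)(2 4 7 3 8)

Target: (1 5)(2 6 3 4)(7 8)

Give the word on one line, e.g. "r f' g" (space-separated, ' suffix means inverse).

r r g'

  after r: (1 5)(2 3 6 7 8)
  after r: (2 6 8 3 7)
  after g': (1 5)(2 6 3 4)(7 8)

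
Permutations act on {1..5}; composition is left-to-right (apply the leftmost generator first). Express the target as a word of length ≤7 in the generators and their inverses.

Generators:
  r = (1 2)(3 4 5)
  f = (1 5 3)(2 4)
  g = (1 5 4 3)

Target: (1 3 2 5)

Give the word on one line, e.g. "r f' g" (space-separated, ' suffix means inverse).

f g' r f g

  after f: (1 5 3)(2 4)
  after g': (2 5 4)
  after r: (1 2 3 4)
  after f: (1 4 5 3 2)
  after g: (1 3 2 5)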